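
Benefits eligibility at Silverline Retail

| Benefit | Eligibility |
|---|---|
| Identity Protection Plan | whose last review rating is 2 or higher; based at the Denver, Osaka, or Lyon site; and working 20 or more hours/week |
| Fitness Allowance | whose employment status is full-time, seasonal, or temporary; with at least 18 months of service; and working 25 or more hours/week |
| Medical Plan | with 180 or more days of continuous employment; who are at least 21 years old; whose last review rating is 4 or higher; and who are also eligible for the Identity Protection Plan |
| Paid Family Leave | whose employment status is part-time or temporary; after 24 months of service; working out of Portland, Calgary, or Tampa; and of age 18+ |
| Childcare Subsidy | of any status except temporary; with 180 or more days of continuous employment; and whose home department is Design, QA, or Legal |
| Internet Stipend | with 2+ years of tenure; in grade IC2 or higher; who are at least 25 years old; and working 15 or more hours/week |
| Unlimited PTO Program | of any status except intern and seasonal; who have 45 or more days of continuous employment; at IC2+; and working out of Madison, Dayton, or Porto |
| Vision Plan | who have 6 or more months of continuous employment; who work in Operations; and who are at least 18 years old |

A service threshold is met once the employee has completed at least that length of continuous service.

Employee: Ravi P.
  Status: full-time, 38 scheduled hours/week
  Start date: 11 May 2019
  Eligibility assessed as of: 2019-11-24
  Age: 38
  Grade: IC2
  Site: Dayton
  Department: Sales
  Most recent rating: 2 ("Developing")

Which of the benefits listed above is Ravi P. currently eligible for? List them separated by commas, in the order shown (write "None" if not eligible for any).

Unlimited PTO Program

Service from 11 May 2019 to 2019-11-24: 197 days.
Identity Protection Plan — rating 2 ≥ 2 ✓; site Dayton ✗ (not Denver, Osaka, or Lyon) → not eligible.
Fitness Allowance — status full-time ✓; service 197 days < 18 months (≈540 days) ✗ → not eligible.
Medical Plan — service 197 days ≥ 180 days ✓; age 38 ≥ 21 ✓; rating 2 < 4 ✗ → not eligible.
Paid Family Leave — status full-time ✗ (requires part-time or temporary) → not eligible.
Childcare Subsidy — status full-time ✓ (not excluded); service 197 days ≥ 180 days ✓; dept Sales ✗ → not eligible.
Internet Stipend — service 197 days < 2 years (≈730 days) ✗ → not eligible.
Unlimited PTO Program — status full-time ✓ (not excluded); service 197 days ≥ 45 days ✓; grade IC2 ≥ IC2 ✓; site Dayton ✓ → eligible.
Vision Plan — service 197 days ≥ 6 months (≈180 days) ✓; dept Sales ✗ → not eligible.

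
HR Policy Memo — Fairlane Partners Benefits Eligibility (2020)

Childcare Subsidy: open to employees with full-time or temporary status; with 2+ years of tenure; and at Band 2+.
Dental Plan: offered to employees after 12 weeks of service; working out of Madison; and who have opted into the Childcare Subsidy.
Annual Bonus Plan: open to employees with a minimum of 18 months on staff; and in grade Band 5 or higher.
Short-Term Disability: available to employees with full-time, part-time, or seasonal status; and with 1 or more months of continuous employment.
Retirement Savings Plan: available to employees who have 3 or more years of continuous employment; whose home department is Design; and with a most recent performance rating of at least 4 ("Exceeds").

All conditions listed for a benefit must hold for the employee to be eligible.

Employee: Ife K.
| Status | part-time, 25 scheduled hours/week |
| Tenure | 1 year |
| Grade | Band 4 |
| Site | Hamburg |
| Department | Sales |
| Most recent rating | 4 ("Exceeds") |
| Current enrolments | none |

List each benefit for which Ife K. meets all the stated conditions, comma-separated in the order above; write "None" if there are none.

Childcare Subsidy — status part-time ✗ (requires full-time or temporary) → not eligible.
Dental Plan — service 1 year ≥ 12 weeks (≈84 days) ✓; site Hamburg ✗ (not Madison) → not eligible.
Annual Bonus Plan — service 1 year < 18 months (≈540 days) ✗ → not eligible.
Short-Term Disability — status part-time ✓; service 1 year ≥ 1 month (≈30 days) ✓ → eligible.
Retirement Savings Plan — service 1 year < 3 years ✗ → not eligible.

Short-Term Disability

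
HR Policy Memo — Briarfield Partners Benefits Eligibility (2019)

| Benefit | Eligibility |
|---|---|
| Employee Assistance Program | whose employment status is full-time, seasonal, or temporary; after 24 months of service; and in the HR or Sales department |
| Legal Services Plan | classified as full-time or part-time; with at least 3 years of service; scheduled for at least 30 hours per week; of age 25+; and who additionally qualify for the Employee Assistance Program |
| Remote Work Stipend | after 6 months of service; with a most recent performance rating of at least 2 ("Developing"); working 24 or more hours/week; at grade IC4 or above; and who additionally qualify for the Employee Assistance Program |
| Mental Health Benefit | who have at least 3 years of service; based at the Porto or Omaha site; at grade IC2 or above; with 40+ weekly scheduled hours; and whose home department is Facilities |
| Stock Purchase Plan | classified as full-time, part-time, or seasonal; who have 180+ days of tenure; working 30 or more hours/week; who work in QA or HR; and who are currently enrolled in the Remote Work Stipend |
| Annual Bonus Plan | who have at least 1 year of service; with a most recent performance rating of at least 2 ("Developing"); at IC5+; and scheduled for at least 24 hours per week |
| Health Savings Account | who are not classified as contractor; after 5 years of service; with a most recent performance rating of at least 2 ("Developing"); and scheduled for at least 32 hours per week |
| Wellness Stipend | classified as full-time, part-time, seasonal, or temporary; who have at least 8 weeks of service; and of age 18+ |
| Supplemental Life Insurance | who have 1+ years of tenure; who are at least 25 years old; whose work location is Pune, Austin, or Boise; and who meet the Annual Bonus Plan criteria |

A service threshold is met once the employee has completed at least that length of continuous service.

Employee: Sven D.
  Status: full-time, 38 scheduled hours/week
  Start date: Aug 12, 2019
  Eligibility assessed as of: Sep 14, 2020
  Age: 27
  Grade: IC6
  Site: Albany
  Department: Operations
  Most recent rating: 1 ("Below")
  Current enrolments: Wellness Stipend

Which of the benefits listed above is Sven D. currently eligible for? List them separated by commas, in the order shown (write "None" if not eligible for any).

Service from Aug 12, 2019 to Sep 14, 2020: 399 days.
Employee Assistance Program — status full-time ✓; service 399 days < 24 months (≈720 days) ✗ → not eligible.
Legal Services Plan — status full-time ✓; service 399 days < 3 years (≈1095 days) ✗ → not eligible.
Remote Work Stipend — service 399 days ≥ 6 months (≈180 days) ✓; rating 1 < 2 ✗ → not eligible.
Mental Health Benefit — service 399 days < 3 years (≈1095 days) ✗ → not eligible.
Stock Purchase Plan — status full-time ✓; service 399 days ≥ 180 days ✓; 38 hrs/wk ≥ 30 ✓; dept Operations ✗ → not eligible.
Annual Bonus Plan — service 399 days ≥ 1 year (≈365 days) ✓; rating 1 < 2 ✗ → not eligible.
Health Savings Account — status full-time ✓ (not excluded); service 399 days < 5 years (≈1825 days) ✗ → not eligible.
Wellness Stipend — status full-time ✓; service 399 days ≥ 8 weeks (≈56 days) ✓; age 27 ≥ 18 ✓ → eligible.
Supplemental Life Insurance — service 399 days ≥ 1 year (≈365 days) ✓; age 27 ≥ 25 ✓; site Albany ✗ (not Pune, Austin, or Boise) → not eligible.

Wellness Stipend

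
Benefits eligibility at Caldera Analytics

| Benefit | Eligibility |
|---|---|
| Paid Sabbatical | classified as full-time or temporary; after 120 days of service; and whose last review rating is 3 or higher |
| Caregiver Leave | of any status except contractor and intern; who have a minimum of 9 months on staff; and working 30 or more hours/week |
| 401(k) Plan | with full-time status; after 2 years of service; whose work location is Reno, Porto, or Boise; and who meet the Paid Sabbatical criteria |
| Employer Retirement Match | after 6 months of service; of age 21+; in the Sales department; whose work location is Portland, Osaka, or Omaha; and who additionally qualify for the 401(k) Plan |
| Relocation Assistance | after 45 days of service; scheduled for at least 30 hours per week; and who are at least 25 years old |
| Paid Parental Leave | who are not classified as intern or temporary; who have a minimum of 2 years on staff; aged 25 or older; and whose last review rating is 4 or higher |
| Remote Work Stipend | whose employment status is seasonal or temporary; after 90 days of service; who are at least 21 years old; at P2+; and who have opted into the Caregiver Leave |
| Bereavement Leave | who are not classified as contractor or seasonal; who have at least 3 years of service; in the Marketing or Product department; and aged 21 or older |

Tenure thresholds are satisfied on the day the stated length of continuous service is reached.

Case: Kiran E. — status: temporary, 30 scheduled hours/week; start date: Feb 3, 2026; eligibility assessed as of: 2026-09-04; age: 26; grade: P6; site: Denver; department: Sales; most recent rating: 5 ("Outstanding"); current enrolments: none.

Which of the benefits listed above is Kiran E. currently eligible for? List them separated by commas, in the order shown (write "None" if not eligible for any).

Paid Sabbatical, Relocation Assistance

Service from Feb 3, 2026 to 2026-09-04: 213 days.
Paid Sabbatical — status temporary ✓; service 213 days ≥ 120 days ✓; rating 5 ≥ 3 ✓ → eligible.
Caregiver Leave — status temporary ✓ (not excluded); service 213 days < 9 months (≈270 days) ✗ → not eligible.
401(k) Plan — status temporary ✗ (requires full-time) → not eligible.
Employer Retirement Match — service 213 days ≥ 6 months (≈180 days) ✓; age 26 ≥ 21 ✓; dept Sales ✓; site Denver ✗ (not Portland, Osaka, or Omaha) → not eligible.
Relocation Assistance — service 213 days ≥ 45 days ✓; 30 hrs/wk ≥ 30 ✓; age 26 ≥ 25 ✓ → eligible.
Paid Parental Leave — status temporary ✗ (excluded) → not eligible.
Remote Work Stipend — status temporary ✓; service 213 days ≥ 90 days ✓; age 26 ≥ 21 ✓; grade P6 ≥ P2 ✓; not enrolled in Caregiver Leave ✗ → not eligible.
Bereavement Leave — status temporary ✓ (not excluded); service 213 days < 3 years (≈1095 days) ✗ → not eligible.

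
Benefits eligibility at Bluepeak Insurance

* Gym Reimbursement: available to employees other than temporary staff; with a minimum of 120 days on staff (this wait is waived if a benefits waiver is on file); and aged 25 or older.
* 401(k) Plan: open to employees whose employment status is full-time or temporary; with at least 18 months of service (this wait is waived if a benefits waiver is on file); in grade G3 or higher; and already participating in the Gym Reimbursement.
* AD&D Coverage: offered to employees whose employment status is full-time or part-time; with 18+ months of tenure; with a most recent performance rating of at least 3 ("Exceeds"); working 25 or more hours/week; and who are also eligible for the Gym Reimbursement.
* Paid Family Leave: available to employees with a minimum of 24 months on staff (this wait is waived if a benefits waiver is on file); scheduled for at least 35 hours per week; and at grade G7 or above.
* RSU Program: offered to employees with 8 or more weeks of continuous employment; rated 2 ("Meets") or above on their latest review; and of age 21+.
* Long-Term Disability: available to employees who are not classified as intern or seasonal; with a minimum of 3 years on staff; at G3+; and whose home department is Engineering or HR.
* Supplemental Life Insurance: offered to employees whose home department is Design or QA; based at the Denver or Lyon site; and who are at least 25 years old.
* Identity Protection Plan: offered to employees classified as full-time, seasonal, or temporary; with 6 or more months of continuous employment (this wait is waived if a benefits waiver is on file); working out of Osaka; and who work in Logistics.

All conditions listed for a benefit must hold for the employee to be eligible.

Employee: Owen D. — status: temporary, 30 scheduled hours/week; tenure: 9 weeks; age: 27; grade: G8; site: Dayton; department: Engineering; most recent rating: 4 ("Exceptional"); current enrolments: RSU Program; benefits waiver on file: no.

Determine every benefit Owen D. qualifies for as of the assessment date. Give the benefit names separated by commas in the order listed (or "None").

RSU Program

Gym Reimbursement — status temporary ✗ (excluded) → not eligible.
401(k) Plan — status temporary ✓; no waiver, service 9 weeks < 18 months (≈540 days) ✗ → not eligible.
AD&D Coverage — status temporary ✗ (requires full-time or part-time) → not eligible.
Paid Family Leave — no waiver, service 9 weeks < 24 months (≈720 days) ✗ → not eligible.
RSU Program — service 9 weeks ≥ 8 weeks ✓; rating 4 ≥ 2 ✓; age 27 ≥ 21 ✓ → eligible.
Long-Term Disability — status temporary ✓ (not excluded); service 9 weeks < 3 years (≈1095 days) ✗ → not eligible.
Supplemental Life Insurance — dept Engineering ✗ → not eligible.
Identity Protection Plan — status temporary ✓; no waiver, service 9 weeks < 6 months (≈180 days) ✗ → not eligible.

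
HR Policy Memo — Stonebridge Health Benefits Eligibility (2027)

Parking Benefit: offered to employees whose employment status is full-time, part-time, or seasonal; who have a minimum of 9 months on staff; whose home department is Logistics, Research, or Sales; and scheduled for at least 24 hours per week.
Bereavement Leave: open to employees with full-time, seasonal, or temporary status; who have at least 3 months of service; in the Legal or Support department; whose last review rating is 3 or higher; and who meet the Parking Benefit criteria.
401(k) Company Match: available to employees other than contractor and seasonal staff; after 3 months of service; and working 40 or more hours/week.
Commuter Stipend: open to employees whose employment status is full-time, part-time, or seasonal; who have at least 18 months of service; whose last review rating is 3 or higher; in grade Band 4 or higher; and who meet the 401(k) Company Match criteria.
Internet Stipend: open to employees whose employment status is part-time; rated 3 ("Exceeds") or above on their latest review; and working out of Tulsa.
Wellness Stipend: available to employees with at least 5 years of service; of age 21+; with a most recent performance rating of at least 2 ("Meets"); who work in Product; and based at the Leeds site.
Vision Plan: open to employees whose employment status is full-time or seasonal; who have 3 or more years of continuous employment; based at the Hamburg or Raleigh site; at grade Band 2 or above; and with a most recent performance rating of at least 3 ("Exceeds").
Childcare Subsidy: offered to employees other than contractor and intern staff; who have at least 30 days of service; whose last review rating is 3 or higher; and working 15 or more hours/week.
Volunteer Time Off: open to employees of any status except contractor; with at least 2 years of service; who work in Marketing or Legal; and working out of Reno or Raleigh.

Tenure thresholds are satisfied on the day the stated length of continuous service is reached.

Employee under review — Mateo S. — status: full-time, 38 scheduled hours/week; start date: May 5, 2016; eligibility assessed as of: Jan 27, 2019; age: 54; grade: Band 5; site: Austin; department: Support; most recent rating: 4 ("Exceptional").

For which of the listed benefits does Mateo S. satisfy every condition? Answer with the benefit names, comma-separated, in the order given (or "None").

Service from May 5, 2016 to Jan 27, 2019: 997 days.
Parking Benefit — status full-time ✓; service 997 days ≥ 9 months (≈270 days) ✓; dept Support ✗ → not eligible.
Bereavement Leave — status full-time ✓; service 997 days ≥ 3 months (≈90 days) ✓; dept Support ✓; rating 4 ≥ 3 ✓; not eligible for Parking Benefit ✗ → not eligible.
401(k) Company Match — status full-time ✓ (not excluded); service 997 days ≥ 3 months (≈90 days) ✓; 38 hrs/wk < 40 ✗ → not eligible.
Commuter Stipend — status full-time ✓; service 997 days ≥ 18 months (≈540 days) ✓; rating 4 ≥ 3 ✓; grade Band 5 ≥ Band 4 ✓; not eligible for 401(k) Company Match ✗ → not eligible.
Internet Stipend — status full-time ✗ (requires part-time) → not eligible.
Wellness Stipend — service 997 days < 5 years (≈1825 days) ✗ → not eligible.
Vision Plan — status full-time ✓; service 997 days < 3 years (≈1095 days) ✗ → not eligible.
Childcare Subsidy — status full-time ✓ (not excluded); service 997 days ≥ 30 days ✓; rating 4 ≥ 3 ✓; 38 hrs/wk ≥ 15 ✓ → eligible.
Volunteer Time Off — status full-time ✓ (not excluded); service 997 days ≥ 2 years (≈730 days) ✓; dept Support ✗ → not eligible.

Childcare Subsidy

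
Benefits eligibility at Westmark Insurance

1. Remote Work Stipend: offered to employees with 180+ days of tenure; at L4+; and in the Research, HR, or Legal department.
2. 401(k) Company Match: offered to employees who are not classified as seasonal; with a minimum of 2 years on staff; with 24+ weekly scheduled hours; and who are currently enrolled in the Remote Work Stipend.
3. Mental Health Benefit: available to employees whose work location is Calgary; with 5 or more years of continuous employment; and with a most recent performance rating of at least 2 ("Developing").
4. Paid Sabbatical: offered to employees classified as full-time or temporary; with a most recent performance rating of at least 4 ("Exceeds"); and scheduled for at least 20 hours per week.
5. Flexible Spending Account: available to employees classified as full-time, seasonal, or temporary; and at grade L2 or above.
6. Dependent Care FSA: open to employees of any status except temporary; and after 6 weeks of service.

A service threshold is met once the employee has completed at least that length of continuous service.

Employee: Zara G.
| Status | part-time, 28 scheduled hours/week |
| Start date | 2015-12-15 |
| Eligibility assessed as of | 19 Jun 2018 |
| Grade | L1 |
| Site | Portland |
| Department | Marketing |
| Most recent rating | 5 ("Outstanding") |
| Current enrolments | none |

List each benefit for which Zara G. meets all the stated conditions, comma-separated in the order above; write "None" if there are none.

Dependent Care FSA

Service from 2015-12-15 to 19 Jun 2018: 917 days.
Remote Work Stipend — service 917 days ≥ 180 days ✓; grade L1 < L4 ✗ → not eligible.
401(k) Company Match — status part-time ✓ (not excluded); service 917 days ≥ 2 years (≈730 days) ✓; 28 hrs/wk ≥ 24 ✓; not enrolled in Remote Work Stipend ✗ → not eligible.
Mental Health Benefit — site Portland ✗ (not Calgary) → not eligible.
Paid Sabbatical — status part-time ✗ (requires full-time or temporary) → not eligible.
Flexible Spending Account — status part-time ✗ (requires full-time, seasonal, or temporary) → not eligible.
Dependent Care FSA — status part-time ✓ (not excluded); service 917 days ≥ 6 weeks (≈42 days) ✓ → eligible.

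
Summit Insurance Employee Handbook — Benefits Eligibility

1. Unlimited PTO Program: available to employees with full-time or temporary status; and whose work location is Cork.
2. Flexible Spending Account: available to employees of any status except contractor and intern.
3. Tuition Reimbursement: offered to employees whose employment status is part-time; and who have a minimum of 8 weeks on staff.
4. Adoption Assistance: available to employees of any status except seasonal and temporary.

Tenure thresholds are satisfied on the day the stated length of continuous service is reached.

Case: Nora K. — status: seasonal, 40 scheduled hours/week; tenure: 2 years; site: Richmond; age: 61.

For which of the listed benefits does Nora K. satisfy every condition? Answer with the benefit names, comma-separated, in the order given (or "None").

Flexible Spending Account

Unlimited PTO Program — status seasonal ✗ (requires full-time or temporary) → not eligible.
Flexible Spending Account — status seasonal ✓ (not excluded) → eligible.
Tuition Reimbursement — status seasonal ✗ (requires part-time) → not eligible.
Adoption Assistance — status seasonal ✗ (excluded) → not eligible.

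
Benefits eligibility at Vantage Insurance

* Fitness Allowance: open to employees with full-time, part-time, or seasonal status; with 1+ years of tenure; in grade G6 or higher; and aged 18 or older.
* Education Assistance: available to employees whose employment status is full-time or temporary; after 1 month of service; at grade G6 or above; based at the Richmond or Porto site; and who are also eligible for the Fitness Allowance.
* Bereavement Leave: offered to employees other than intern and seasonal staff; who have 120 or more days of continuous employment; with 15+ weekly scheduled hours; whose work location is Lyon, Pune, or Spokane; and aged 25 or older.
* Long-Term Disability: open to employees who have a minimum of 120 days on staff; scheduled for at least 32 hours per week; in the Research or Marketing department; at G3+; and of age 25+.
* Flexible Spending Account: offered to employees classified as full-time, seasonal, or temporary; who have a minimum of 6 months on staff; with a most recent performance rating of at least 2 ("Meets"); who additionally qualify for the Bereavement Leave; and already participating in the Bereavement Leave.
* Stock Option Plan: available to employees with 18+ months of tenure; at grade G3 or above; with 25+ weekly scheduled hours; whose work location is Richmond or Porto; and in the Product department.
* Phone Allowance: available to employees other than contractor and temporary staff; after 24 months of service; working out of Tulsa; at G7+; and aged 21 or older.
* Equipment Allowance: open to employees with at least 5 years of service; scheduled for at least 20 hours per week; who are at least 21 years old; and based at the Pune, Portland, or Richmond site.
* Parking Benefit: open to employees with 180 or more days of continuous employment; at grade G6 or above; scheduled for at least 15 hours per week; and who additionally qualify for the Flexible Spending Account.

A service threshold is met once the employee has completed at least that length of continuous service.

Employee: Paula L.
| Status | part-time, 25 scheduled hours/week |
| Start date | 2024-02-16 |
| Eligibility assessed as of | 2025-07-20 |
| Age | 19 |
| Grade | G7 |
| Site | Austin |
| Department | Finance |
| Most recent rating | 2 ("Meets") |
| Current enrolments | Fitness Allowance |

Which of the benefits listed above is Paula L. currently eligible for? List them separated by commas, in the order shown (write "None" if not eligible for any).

Fitness Allowance

Service from 2024-02-16 to 2025-07-20: 520 days.
Fitness Allowance — status part-time ✓; service 520 days ≥ 1 year (≈365 days) ✓; grade G7 ≥ G6 ✓; age 19 ≥ 18 ✓ → eligible.
Education Assistance — status part-time ✗ (requires full-time or temporary) → not eligible.
Bereavement Leave — status part-time ✓ (not excluded); service 520 days ≥ 120 days ✓; 25 hrs/wk ≥ 15 ✓; site Austin ✗ (not Lyon, Pune, or Spokane) → not eligible.
Long-Term Disability — service 520 days ≥ 120 days ✓; 25 hrs/wk < 32 ✗ → not eligible.
Flexible Spending Account — status part-time ✗ (requires full-time, seasonal, or temporary) → not eligible.
Stock Option Plan — service 520 days < 18 months (≈540 days) ✗ → not eligible.
Phone Allowance — status part-time ✓ (not excluded); service 520 days < 24 months (≈720 days) ✗ → not eligible.
Equipment Allowance — service 520 days < 5 years (≈1825 days) ✗ → not eligible.
Parking Benefit — service 520 days ≥ 180 days ✓; grade G7 ≥ G6 ✓; 25 hrs/wk ≥ 15 ✓; not eligible for Flexible Spending Account ✗ → not eligible.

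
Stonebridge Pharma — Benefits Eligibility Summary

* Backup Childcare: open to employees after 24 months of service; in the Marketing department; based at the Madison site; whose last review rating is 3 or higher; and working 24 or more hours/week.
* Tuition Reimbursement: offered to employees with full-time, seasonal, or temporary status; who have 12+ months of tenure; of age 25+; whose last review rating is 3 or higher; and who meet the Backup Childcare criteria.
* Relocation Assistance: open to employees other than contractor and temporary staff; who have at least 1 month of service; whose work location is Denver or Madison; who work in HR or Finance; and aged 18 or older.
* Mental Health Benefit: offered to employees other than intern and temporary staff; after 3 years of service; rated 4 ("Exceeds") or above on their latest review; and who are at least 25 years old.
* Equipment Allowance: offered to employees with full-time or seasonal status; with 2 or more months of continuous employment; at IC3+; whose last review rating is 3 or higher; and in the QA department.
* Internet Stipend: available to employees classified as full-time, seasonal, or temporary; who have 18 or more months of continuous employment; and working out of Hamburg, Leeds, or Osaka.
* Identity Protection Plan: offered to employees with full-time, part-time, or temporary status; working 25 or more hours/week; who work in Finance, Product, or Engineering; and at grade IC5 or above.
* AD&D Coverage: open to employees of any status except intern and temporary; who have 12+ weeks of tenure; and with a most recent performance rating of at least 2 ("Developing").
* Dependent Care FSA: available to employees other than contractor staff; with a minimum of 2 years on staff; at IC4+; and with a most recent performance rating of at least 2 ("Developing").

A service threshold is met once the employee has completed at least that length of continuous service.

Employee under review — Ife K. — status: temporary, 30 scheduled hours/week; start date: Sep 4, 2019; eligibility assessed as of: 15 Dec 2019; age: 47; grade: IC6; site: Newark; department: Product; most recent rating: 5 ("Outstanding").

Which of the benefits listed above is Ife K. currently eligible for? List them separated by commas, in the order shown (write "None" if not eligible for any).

Identity Protection Plan

Service from Sep 4, 2019 to 15 Dec 2019: 102 days.
Backup Childcare — service 102 days < 24 months (≈720 days) ✗ → not eligible.
Tuition Reimbursement — status temporary ✓; service 102 days < 12 months (≈360 days) ✗ → not eligible.
Relocation Assistance — status temporary ✗ (excluded) → not eligible.
Mental Health Benefit — status temporary ✗ (excluded) → not eligible.
Equipment Allowance — status temporary ✗ (requires full-time or seasonal) → not eligible.
Internet Stipend — status temporary ✓; service 102 days < 18 months (≈540 days) ✗ → not eligible.
Identity Protection Plan — status temporary ✓; 30 hrs/wk ≥ 25 ✓; dept Product ✓; grade IC6 ≥ IC5 ✓ → eligible.
AD&D Coverage — status temporary ✗ (excluded) → not eligible.
Dependent Care FSA — status temporary ✓ (not excluded); service 102 days < 2 years (≈730 days) ✗ → not eligible.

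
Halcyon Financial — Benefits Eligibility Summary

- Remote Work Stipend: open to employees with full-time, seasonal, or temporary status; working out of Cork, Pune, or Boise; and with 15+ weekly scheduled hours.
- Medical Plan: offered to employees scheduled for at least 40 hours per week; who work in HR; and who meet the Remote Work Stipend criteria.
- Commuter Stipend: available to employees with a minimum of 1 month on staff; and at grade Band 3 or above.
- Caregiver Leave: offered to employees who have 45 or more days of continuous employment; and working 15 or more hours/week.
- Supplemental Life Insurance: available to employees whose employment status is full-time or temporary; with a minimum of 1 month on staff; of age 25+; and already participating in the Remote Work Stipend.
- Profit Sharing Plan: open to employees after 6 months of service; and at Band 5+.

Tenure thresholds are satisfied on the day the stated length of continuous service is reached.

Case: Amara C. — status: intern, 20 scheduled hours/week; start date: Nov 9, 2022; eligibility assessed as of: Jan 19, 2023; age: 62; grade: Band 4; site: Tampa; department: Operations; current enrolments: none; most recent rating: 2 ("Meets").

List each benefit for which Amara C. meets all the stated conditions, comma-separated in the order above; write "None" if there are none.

Service from Nov 9, 2022 to Jan 19, 2023: 71 days.
Remote Work Stipend — status intern ✗ (requires full-time, seasonal, or temporary) → not eligible.
Medical Plan — 20 hrs/wk < 40 ✗ → not eligible.
Commuter Stipend — service 71 days ≥ 1 month (≈30 days) ✓; grade Band 4 ≥ Band 3 ✓ → eligible.
Caregiver Leave — service 71 days ≥ 45 days ✓; 20 hrs/wk ≥ 15 ✓ → eligible.
Supplemental Life Insurance — status intern ✗ (requires full-time or temporary) → not eligible.
Profit Sharing Plan — service 71 days < 6 months (≈180 days) ✗ → not eligible.

Commuter Stipend, Caregiver Leave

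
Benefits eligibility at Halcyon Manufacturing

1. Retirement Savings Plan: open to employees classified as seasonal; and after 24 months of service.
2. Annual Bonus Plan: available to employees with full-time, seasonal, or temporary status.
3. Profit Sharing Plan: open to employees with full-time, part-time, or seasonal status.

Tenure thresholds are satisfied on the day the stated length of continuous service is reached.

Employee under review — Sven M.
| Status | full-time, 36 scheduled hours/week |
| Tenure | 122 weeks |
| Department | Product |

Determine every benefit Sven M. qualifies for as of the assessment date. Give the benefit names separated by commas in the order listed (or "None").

Annual Bonus Plan, Profit Sharing Plan

Retirement Savings Plan — status full-time ✗ (requires seasonal) → not eligible.
Annual Bonus Plan — status full-time ✓ → eligible.
Profit Sharing Plan — status full-time ✓ → eligible.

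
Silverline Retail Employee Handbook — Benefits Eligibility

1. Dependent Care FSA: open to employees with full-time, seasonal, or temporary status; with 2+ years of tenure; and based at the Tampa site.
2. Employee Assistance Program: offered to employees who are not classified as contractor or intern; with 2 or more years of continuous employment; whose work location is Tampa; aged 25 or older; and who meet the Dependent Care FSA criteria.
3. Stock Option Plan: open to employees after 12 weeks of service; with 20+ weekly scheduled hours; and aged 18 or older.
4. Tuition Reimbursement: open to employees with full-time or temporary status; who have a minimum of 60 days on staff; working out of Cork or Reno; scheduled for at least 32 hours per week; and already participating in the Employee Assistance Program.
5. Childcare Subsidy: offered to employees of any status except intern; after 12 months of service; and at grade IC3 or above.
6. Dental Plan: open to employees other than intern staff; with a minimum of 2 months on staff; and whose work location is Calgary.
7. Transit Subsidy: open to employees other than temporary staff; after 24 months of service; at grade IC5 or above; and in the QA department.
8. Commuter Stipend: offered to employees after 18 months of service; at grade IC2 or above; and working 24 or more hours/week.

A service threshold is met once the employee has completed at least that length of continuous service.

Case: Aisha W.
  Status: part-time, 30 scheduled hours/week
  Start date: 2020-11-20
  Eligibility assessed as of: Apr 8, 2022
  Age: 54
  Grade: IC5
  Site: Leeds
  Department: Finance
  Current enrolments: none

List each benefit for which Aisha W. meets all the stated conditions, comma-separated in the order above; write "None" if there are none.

Service from 2020-11-20 to Apr 8, 2022: 504 days.
Dependent Care FSA — status part-time ✗ (requires full-time, seasonal, or temporary) → not eligible.
Employee Assistance Program — status part-time ✓ (not excluded); service 504 days < 2 years (≈730 days) ✗ → not eligible.
Stock Option Plan — service 504 days ≥ 12 weeks (≈84 days) ✓; 30 hrs/wk ≥ 20 ✓; age 54 ≥ 18 ✓ → eligible.
Tuition Reimbursement — status part-time ✗ (requires full-time or temporary) → not eligible.
Childcare Subsidy — status part-time ✓ (not excluded); service 504 days ≥ 12 months (≈360 days) ✓; grade IC5 ≥ IC3 ✓ → eligible.
Dental Plan — status part-time ✓ (not excluded); service 504 days ≥ 2 months (≈60 days) ✓; site Leeds ✗ (not Calgary) → not eligible.
Transit Subsidy — status part-time ✓ (not excluded); service 504 days < 24 months (≈720 days) ✗ → not eligible.
Commuter Stipend — service 504 days < 18 months (≈540 days) ✗ → not eligible.

Stock Option Plan, Childcare Subsidy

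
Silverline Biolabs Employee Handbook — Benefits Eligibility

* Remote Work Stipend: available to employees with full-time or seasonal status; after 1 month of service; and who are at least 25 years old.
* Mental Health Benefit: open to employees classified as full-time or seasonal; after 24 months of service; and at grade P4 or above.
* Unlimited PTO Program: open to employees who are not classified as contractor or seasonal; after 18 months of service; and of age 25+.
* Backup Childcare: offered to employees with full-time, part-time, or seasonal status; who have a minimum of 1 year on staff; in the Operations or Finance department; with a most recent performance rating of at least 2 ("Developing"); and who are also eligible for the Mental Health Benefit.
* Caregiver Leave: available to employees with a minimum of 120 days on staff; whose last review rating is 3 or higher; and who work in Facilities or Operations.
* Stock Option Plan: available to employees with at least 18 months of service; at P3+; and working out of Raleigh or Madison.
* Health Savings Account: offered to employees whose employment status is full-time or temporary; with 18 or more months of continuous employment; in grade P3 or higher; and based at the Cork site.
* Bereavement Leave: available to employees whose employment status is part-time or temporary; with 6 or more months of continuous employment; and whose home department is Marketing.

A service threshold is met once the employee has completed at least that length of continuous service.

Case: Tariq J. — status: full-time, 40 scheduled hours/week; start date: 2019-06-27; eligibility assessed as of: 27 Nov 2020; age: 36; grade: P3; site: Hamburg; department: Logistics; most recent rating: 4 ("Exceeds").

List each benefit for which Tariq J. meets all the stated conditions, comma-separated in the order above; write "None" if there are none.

Remote Work Stipend

Service from 2019-06-27 to 27 Nov 2020: 519 days.
Remote Work Stipend — status full-time ✓; service 519 days ≥ 1 month (≈30 days) ✓; age 36 ≥ 25 ✓ → eligible.
Mental Health Benefit — status full-time ✓; service 519 days < 24 months (≈720 days) ✗ → not eligible.
Unlimited PTO Program — status full-time ✓ (not excluded); service 519 days < 18 months (≈540 days) ✗ → not eligible.
Backup Childcare — status full-time ✓; service 519 days ≥ 1 year (≈365 days) ✓; dept Logistics ✗ → not eligible.
Caregiver Leave — service 519 days ≥ 120 days ✓; rating 4 ≥ 3 ✓; dept Logistics ✗ → not eligible.
Stock Option Plan — service 519 days < 18 months (≈540 days) ✗ → not eligible.
Health Savings Account — status full-time ✓; service 519 days < 18 months (≈540 days) ✗ → not eligible.
Bereavement Leave — status full-time ✗ (requires part-time or temporary) → not eligible.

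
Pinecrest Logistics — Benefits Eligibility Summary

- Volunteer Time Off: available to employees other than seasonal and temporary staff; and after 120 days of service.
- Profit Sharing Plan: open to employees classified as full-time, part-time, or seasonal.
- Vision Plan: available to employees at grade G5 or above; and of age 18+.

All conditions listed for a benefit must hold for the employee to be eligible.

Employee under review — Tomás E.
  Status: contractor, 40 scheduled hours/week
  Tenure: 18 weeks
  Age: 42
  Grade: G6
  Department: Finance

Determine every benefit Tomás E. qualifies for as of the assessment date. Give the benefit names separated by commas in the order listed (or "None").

Volunteer Time Off, Vision Plan

Volunteer Time Off — status contractor ✓ (not excluded); service 18 weeks ≥ 120 days ✓ → eligible.
Profit Sharing Plan — status contractor ✗ (requires full-time, part-time, or seasonal) → not eligible.
Vision Plan — grade G6 ≥ G5 ✓; age 42 ≥ 18 ✓ → eligible.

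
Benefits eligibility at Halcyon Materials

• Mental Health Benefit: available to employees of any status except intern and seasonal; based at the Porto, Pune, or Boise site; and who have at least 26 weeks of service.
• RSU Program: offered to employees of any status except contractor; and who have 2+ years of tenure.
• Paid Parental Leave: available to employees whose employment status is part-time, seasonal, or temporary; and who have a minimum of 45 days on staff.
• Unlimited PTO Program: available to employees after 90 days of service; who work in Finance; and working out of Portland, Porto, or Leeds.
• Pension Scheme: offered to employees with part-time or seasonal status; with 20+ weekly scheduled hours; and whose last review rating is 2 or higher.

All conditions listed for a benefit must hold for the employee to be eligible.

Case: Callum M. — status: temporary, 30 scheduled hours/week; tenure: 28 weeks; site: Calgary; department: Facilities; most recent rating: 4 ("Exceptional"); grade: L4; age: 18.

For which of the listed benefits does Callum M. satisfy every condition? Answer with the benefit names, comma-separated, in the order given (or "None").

Paid Parental Leave

Mental Health Benefit — status temporary ✓ (not excluded); site Calgary ✗ (not Porto, Pune, or Boise) → not eligible.
RSU Program — status temporary ✓ (not excluded); service 28 weeks < 2 years (≈730 days) ✗ → not eligible.
Paid Parental Leave — status temporary ✓; service 28 weeks ≥ 45 days ✓ → eligible.
Unlimited PTO Program — service 28 weeks ≥ 90 days ✓; dept Facilities ✗ → not eligible.
Pension Scheme — status temporary ✗ (requires part-time or seasonal) → not eligible.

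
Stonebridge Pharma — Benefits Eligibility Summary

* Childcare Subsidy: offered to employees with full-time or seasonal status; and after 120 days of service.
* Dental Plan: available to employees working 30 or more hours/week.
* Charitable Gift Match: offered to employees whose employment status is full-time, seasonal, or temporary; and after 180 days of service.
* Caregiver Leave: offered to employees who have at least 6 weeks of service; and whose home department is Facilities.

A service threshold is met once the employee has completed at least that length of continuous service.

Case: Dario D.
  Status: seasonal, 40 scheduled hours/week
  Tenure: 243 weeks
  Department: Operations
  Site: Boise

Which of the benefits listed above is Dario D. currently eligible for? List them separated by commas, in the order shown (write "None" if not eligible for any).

Childcare Subsidy, Dental Plan, Charitable Gift Match

Childcare Subsidy — status seasonal ✓; service 243 weeks ≥ 120 days ✓ → eligible.
Dental Plan — 40 hrs/wk ≥ 30 ✓ → eligible.
Charitable Gift Match — status seasonal ✓; service 243 weeks ≥ 180 days ✓ → eligible.
Caregiver Leave — service 243 weeks ≥ 6 weeks ✓; dept Operations ✗ → not eligible.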